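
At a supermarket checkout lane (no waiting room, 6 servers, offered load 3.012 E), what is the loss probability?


B(c,a) = (a^c/c!) / Σ_{k=0}^{c} a^k/k!
a^6/6! = 1.037044
Σ terms (k=0..6): 1.00000 + 3.01200 + 4.53607 + 4.55422 + 3.42932 + 2.06583 + 1.03704 = 19.634483
B = 1.037044/19.634483 = 0.052818

Final: 0.052818


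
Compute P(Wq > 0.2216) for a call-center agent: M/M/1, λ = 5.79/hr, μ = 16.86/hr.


ρ = 5.79/16.86 = 0.3434
P(Wq > t) = ρ·e^{−(μ−λ)t} = 0.3434·e^{−2.4531}
= 0.3434·0.086025 = 0.029543

Final: 0.029543


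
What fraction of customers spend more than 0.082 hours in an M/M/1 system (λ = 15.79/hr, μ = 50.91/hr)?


W ~ Exponential(μ−λ) for M/M/1.
μ − λ = 50.91 − 15.79 = 35.1200
P(W > t) = e^{−(μ−λ)t} = e^{−2.8798} = 0.056144

Final: 0.056144


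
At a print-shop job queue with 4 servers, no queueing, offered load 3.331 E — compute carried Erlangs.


B(4,3.331) = 0.242327 (Erlang-B)
Carried load = a(1 − B) = 3.331·(1 − 0.242327) = 3.331·0.757673 = 2.5238 E

Final: 2.5238 Erlangs


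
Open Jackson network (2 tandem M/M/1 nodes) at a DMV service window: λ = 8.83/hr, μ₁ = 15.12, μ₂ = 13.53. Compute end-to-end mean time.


Each node sees arrival rate λ = 8.83/hr (tandem ⇒ throughput preserved).
W₁ = 1/(μ₁−λ) = 1/(15.12−8.83) = 0.15898 hr
W₂ = 1/(μ₂−λ) = 1/(13.53−8.83) = 0.21277 hr
W_total = W₁ + W₂ = 0.15898 + 0.21277 = 0.37175 hr

Final: 0.37175 hr


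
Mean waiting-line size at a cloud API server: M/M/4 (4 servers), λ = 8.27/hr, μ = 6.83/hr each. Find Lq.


a = λ/μ = 1.2108; ρ = a/4 = 0.3027
P₀ = 0.296894
Lq = P₀·a^c·ρ / (c!·(1−ρ)²) = 0.296894·2.14951·0.3027/(24·0.48622)
= 0.01655

Final: 0.01655


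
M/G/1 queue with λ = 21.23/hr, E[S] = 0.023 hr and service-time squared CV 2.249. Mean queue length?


ρ = λ·E[S] = 21.23·0.023 = 0.4883
Lq = ρ²(1+C_s²)/(2(1−ρ)) = 0.2384·(1+2.249)/(2·0.5117)
= 0.2384·3.2490/1.0234 = 0.75692

Final: 0.75692


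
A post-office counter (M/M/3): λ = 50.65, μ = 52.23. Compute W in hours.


a = 0.9697; ρ = 0.3232; P₀ = 0.375298
Lq = P₀·a^c·ρ/(c!(1−ρ)²) = 0.04026
Wq = Lq/λ = 0.04026/50.65 = 0.0007949 hr
W = Wq + 1/μ = 0.0007949 + 0.01915 = 0.01994 hr

Final: 0.01994 hr


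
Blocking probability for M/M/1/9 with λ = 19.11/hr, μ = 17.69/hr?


ρ = λ/μ = 19.11/17.69 = 1.0803
P_K = (1−ρ)ρ^K/(1−ρ^(K+1)) = (-0.08027·2.003529)/(1 − 2.164355)
= -0.160826/-1.164355 = 0.138124

Final: 0.138124


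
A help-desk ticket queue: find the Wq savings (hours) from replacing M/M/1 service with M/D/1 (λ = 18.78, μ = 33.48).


ρ = 18.78/33.48 = 0.5609
Wq(M/M/1) = ρ/(μ−λ) = 0.5609/14.70 = 0.03816 hr
Wq(M/D/1) = ρ/(2(μ−λ)) = 0.01908 hr
Savings = 0.03816 − 0.01908 = 0.01908 hr

Final: 0.01908 hr


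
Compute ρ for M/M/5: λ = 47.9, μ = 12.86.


ρ = λ/(cμ) = 47.9/(5·12.86) = 47.9/64.30 = 0.7449

Final: 0.7449


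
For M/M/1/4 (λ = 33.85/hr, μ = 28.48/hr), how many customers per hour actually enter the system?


ρ = 1.1886; P_K = (1−ρ)ρ^4/(1−ρ^5) = 0.274278
λ_eff = λ(1 − P_K) = 33.85·(1 − 0.274278) = 33.85·0.725722 = 24.5657 /hr

Final: 24.5657 /hr


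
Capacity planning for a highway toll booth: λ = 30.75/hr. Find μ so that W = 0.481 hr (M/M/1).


W = 1/(μ−λ) ⇒ μ − λ = 1/W = 1/0.481 = 2.0790
μ = λ + 1/W = 30.75 + 2.0790 = 32.8290 per hr

Final: 32.8290 /hr


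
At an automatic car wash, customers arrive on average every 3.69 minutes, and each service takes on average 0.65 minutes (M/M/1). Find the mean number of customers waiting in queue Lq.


λ = 60/3.69 = 16.2602 /hr
μ = 60/0.65 = 92.3077 /hr
ρ = λ/μ = 16.2602/92.3077 = 0.1762
Lq = ρ²/(1−ρ) = 0.03103/0.8238 = 0.03766

Final: 0.03766


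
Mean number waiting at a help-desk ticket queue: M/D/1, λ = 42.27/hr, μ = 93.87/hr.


ρ = 42.27/93.87 = 0.4503
M/D/1: Lq = ρ²/(2(1−ρ)) = 0.2028/(2·0.5497) = 0.18444

Final: 0.18444


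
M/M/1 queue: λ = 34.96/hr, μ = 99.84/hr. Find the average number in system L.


ρ = λ/μ = 34.96/99.84 = 0.3502
L = ρ/(1−ρ) = 0.3502/(1 − 0.3502) = 0.3502/0.6498 = 0.5388

Final: 0.5388


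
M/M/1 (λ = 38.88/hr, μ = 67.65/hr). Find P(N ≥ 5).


ρ = 38.88/67.65 = 0.5747
P(N ≥ n) = ρ^n = 0.5747^5 = 0.062704

Final: 0.062704


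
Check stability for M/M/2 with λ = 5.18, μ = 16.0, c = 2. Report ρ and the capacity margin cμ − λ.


Total capacity cμ = 2·16.0 = 32.00/hr
ρ = λ/(cμ) = 5.18/32.00 = 0.1619
Stable ⇔ ρ < 1: YES
Spare capacity = cμ − λ = 32.00 − 5.18 = 26.82/hr

Final: ρ = 0.1619; stable; margin = 26.82/hr


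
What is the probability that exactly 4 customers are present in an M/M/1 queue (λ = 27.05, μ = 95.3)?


ρ = 27.05/95.3 = 0.2838
P_n = (1−ρ)·ρ^n = (1 − 0.2838)·0.2838^4 = 0.7162·0.006491 = 0.004648

Final: 0.004648


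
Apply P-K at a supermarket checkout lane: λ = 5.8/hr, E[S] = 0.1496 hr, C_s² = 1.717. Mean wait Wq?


ρ = λ·E[S] = 5.8·0.1496 = 0.8677
E[S²] = E[S]²(1+C_s²) = 0.1496²·(1+1.717) = 0.060807
Wq = λ·E[S²]/(2(1−ρ)) = 5.8·0.060807/(2·0.1323) = 1.33268 hr

Final: 1.33268 hr


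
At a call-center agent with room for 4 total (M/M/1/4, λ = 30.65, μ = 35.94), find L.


ρ = 30.65/35.94 = 0.8528
L = ρ[1 − (K+1)ρ^K + Kρ^(K+1)] / [(1−ρ)(1−ρ^(K+1))]
Numerator: 0.8528·(1 − 5·0.528944 + 4·0.451089) = 0.136139
Denominator: (0.1472)·(0.548911) = 0.080794
L = 0.136139/0.080794 = 1.6850

Final: 1.6850


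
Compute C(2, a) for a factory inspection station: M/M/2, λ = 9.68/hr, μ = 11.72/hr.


a = λ/μ = 0.8259; ρ = a/2 = 0.4130
P₀ = 0.415459 (from M/M/c formula)
C(c,a) = [a^c/(c!(1−ρ))]·P₀ = [0.68217/(2·0.5870)]·0.415459
= 0.58104·0.415459 = 0.241398

Final: 0.241398


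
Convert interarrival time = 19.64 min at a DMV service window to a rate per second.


λ = 1/(interarrival time) in consistent units.
1 second = 0.0166667 min, so λ = 0.0166667/19.64 = 0.0008486 per second

Final: 0.0008486 /sec


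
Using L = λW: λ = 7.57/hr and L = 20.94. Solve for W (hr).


W = L/λ = 20.94/7.57 = 2.7662 hr

Final: 2.7662 hr


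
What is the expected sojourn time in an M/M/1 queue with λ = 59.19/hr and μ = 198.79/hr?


W = 1/(μ−λ) = 1/(198.79 − 59.19) = 1/139.60 = 0.007163 hr

Final: 0.007163 hr


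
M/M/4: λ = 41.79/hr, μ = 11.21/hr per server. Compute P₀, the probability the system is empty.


a = λ/μ = 41.79/11.21 = 3.7279; ρ = a/c = 0.9320
Σ_{k=0}^{3} a^k/k! (terms k=0..3) = 1.00000 + 3.72792 + 6.94870 + 8.63474 = 20.31136
Tail: a^4/(4!(1−ρ)) = 193.13769/(24·0.06802) = 118.31003
P₀ = 1/(20.31136 + 118.31003) = 1/138.62138 = 0.007214

Final: 0.007214


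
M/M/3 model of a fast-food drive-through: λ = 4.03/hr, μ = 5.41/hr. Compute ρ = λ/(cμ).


ρ = λ/(cμ) = 4.03/(3·5.41) = 4.03/16.23 = 0.2483

Final: 0.2483


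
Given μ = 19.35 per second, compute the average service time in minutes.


Mean service time = 1/μ = 1/19.35 second = 0.05168 second
In minutes: 0.05168 × 0.0166667 = 0.0008613 min

Final: 0.0008613 min


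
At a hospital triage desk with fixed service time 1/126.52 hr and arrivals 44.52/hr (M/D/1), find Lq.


ρ = 44.52/126.52 = 0.3519
M/D/1: Lq = ρ²/(2(1−ρ)) = 0.1238/(2·0.6481) = 0.09552

Final: 0.09552


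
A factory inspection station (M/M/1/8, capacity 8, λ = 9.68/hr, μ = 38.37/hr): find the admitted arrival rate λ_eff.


ρ = 0.2523; P_K = (1−ρ)ρ^8/(1−ρ^9) = 0.00001227
λ_eff = λ(1 − P_K) = 9.68·(1 − 0.00001227) = 9.68·0.999988 = 9.6799 /hr

Final: 9.6799 /hr


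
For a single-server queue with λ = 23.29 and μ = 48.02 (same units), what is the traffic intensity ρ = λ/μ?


ρ = λ/μ = 23.29/48.02 = 0.4850

Final: 0.4850


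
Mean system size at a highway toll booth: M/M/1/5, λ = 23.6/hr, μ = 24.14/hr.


ρ = 23.6/24.14 = 0.9776
L = ρ[1 − (K+1)ρ^K + Kρ^(K+1)] / [(1−ρ)(1−ρ^(K+1))]
Numerator: 0.9776·(1 − 6·0.893046 + 5·0.873069) = 0.006911
Denominator: (0.02237)·(0.126931) = 0.002839
L = 0.006911/0.002839 = 2.4340

Final: 2.4340


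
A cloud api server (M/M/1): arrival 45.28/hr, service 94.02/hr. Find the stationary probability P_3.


ρ = 45.28/94.02 = 0.4816
P_n = (1−ρ)·ρ^n = (1 − 0.4816)·0.4816^3 = 0.5184·0.111701 = 0.057906

Final: 0.057906


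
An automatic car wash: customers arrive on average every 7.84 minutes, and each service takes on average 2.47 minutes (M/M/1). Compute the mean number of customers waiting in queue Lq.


λ = 60/7.84 = 7.6531 /hr
μ = 60/2.47 = 24.2915 /hr
ρ = λ/μ = 7.6531/24.2915 = 0.3151
Lq = ρ²/(1−ρ) = 0.09926/0.6849 = 0.1449

Final: 0.1449


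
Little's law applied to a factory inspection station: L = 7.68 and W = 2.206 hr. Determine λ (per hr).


λ = L/W = 7.68/2.206 = 3.4814 /hr

Final: 3.4814 /hr


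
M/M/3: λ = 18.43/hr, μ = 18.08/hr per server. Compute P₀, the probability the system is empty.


a = λ/μ = 18.43/18.08 = 1.0194; ρ = a/c = 0.3398
Σ_{k=0}^{2} a^k/k! (terms k=0..2) = 1.00000 + 1.01936 + 0.51955 = 2.53890
Tail: a^3/(3!(1−ρ)) = 1.05921/(6·0.6602) = 0.26739
P₀ = 1/(2.53890 + 0.26739) = 1/2.80629 = 0.356342

Final: 0.356342


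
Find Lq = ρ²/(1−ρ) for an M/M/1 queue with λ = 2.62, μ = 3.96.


ρ = 2.62/3.96 = 0.6616
Lq = ρ²/(1−ρ) = 0.4377/0.3384 = 1.2936

Final: 1.2936


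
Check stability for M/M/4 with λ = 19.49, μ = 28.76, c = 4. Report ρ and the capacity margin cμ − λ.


Total capacity cμ = 4·28.76 = 115.04/hr
ρ = λ/(cμ) = 19.49/115.04 = 0.1694
Stable ⇔ ρ < 1: YES
Spare capacity = cμ − λ = 115.04 − 19.49 = 95.55/hr

Final: ρ = 0.1694; stable; margin = 95.55/hr


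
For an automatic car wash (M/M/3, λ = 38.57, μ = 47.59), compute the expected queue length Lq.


a = λ/μ = 0.8105; ρ = a/3 = 0.2702
P₀ = 0.442388
Lq = P₀·a^c·ρ / (c!·(1−ρ)²) = 0.442388·0.53236·0.2702/(6·0.53267)
= 0.01991

Final: 0.01991


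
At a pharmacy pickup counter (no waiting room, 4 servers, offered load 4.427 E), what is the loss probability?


B(c,a) = (a^c/c!) / Σ_{k=0}^{c} a^k/k!
a^4/4! = 16.003937
Σ terms (k=0..4): 1.00000 + 4.42700 + 9.79916 + 14.46030 + 16.00394 = 45.690402
B = 16.003937/45.690402 = 0.350269

Final: 0.350269


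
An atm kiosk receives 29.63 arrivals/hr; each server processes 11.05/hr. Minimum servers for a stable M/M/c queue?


Stability requires cμ > λ ⇔ c > λ/μ.
λ/μ = 29.63/11.05 = 2.6814
Minimum integer c = ⌊2.6814⌋ + 1 = 3
Check: 3·11.05 = 33.15 > 29.63, while 2·11.05 = 22.10 ≤ 29.63

Final: 3 servers


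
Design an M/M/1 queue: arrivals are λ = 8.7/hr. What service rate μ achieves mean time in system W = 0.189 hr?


W = 1/(μ−λ) ⇒ μ − λ = 1/W = 1/0.189 = 5.2910
μ = λ + 1/W = 8.7 + 5.2910 = 13.9910 per hr

Final: 13.9910 /hr


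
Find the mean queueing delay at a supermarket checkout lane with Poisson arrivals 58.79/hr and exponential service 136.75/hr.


ρ = 58.79/136.75 = 0.4299
Wq = ρ/(μ−λ) = 0.4299/(136.75 − 58.79) = 0.4299/77.96 = 0.005514 hr

Final: 0.005514 hr


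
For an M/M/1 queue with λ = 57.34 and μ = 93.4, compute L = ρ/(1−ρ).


ρ = λ/μ = 57.34/93.4 = 0.6139
L = ρ/(1−ρ) = 0.6139/(1 − 0.6139) = 0.6139/0.3861 = 1.5901

Final: 1.5901


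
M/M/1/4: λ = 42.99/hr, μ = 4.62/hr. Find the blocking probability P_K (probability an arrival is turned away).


ρ = λ/μ = 42.99/4.62 = 9.3052
P_K = (1−ρ)ρ^K/(1−ρ^(K+1)) = (-8.3052·7497.248021)/(1 − 69763.353338)
= -62266.105317/-69762.353338 = 0.892546

Final: 0.892546


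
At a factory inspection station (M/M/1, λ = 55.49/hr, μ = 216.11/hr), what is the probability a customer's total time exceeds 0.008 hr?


W ~ Exponential(μ−λ) for M/M/1.
μ − λ = 216.11 − 55.49 = 160.6200
P(W > t) = e^{−(μ−λ)t} = e^{−1.2850} = 0.276662

Final: 0.276662


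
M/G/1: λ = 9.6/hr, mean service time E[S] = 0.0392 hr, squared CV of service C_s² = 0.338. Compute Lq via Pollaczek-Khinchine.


ρ = λ·E[S] = 9.6·0.0392 = 0.3763
Lq = ρ²(1+C_s²)/(2(1−ρ)) = 0.1416·(1+0.338)/(2·0.6237)
= 0.1416·1.3380/1.2474 = 0.15191

Final: 0.15191


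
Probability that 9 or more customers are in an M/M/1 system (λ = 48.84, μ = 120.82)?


ρ = 48.84/120.82 = 0.4042
P(N ≥ n) = ρ^n = 0.4042^9 = 0.0002882

Final: 0.0002882


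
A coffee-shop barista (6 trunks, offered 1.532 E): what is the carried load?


B(6,1.532) = 0.003884 (Erlang-B)
Carried load = a(1 − B) = 1.532·(1 − 0.003884) = 1.532·0.996116 = 1.5260 E

Final: 1.5260 Erlangs


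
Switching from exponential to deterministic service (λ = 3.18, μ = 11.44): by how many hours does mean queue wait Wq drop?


ρ = 3.18/11.44 = 0.2780
Wq(M/M/1) = ρ/(μ−λ) = 0.2780/8.26 = 0.03365 hr
Wq(M/D/1) = ρ/(2(μ−λ)) = 0.01683 hr
Savings = 0.03365 − 0.01683 = 0.01683 hr

Final: 0.01683 hr


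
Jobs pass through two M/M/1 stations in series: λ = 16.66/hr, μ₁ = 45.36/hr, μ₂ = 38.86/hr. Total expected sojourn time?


Each node sees arrival rate λ = 16.66/hr (tandem ⇒ throughput preserved).
W₁ = 1/(μ₁−λ) = 1/(45.36−16.66) = 0.03484 hr
W₂ = 1/(μ₂−λ) = 1/(38.86−16.66) = 0.04505 hr
W_total = W₁ + W₂ = 0.03484 + 0.04505 = 0.07989 hr

Final: 0.07989 hr


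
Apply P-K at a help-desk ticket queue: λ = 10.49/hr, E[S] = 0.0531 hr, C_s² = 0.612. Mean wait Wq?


ρ = λ·E[S] = 10.49·0.0531 = 0.5570
E[S²] = E[S]²(1+C_s²) = 0.0531²·(1+0.612) = 0.004545
Wq = λ·E[S²]/(2(1−ρ)) = 10.49·0.004545/(2·0.4430) = 0.05382 hr

Final: 0.05382 hr


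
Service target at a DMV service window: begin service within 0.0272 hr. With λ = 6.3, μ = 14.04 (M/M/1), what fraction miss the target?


ρ = 6.3/14.04 = 0.4487
P(Wq > t) = ρ·e^{−(μ−λ)t} = 0.4487·e^{−0.2105}
= 0.4487·0.810156 = 0.363532

Final: 0.363532


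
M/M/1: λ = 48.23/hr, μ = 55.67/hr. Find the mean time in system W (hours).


W = 1/(μ−λ) = 1/(55.67 − 48.23) = 1/7.44 = 0.1344 hr

Final: 0.1344 hr


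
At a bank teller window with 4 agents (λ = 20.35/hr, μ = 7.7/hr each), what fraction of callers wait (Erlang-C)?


a = λ/μ = 2.6429; ρ = a/4 = 0.6607
P₀ = 0.061717 (from M/M/c formula)
C(c,a) = [a^c/(c!(1−ρ))]·P₀ = [48.78595/(24·0.3393)]·0.061717
= 5.99126·0.061717 = 0.369761

Final: 0.369761


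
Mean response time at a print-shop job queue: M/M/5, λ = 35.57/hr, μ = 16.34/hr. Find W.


a = 2.1769; ρ = 0.4354; P₀ = 0.112075
Lq = P₀·a^c·ρ/(c!(1−ρ)²) = 0.06235
Wq = Lq/λ = 0.06235/35.57 = 0.001753 hr
W = Wq + 1/μ = 0.001753 + 0.06120 = 0.06295 hr

Final: 0.06295 hr


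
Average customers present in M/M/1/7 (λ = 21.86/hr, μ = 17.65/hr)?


ρ = 21.86/17.65 = 1.2385
L = ρ[1 − (K+1)ρ^K + Kρ^(K+1)] / [(1−ρ)(1−ρ^(K+1))]
Numerator: 1.2385·(1 − 8·4.470315 + 7·5.536606) = 4.946327
Denominator: (-0.2385)·(-4.536606) = 1.082103
L = 4.946327/1.082103 = 4.5710

Final: 4.5710


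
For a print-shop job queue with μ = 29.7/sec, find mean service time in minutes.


Mean service time = 1/μ = 1/29.7 second = 0.03367 second
In minutes: 0.03367 × 0.0166667 = 0.0005612 min

Final: 0.0005612 min


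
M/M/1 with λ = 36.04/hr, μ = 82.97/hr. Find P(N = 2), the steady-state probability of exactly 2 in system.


ρ = 36.04/82.97 = 0.4344
P_n = (1−ρ)·ρ^n = (1 − 0.4344)·0.4344^2 = 0.5656·0.188681 = 0.106723

Final: 0.106723


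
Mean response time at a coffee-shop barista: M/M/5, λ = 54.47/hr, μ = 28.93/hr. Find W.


a = 1.8828; ρ = 0.3766; P₀ = 0.151339
Lq = P₀·a^c·ρ/(c!(1−ρ)²) = 0.02891
Wq = Lq/λ = 0.02891/54.47 = 0.0005308 hr
W = Wq + 1/μ = 0.0005308 + 0.03457 = 0.03510 hr

Final: 0.03510 hr


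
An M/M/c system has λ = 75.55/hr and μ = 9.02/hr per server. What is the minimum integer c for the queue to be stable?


Stability requires cμ > λ ⇔ c > λ/μ.
λ/μ = 75.55/9.02 = 8.3758
Minimum integer c = ⌊8.3758⌋ + 1 = 9
Check: 9·9.02 = 81.18 > 75.55, while 8·9.02 = 72.16 ≤ 75.55

Final: 9 servers


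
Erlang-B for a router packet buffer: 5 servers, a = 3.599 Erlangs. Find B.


B(c,a) = (a^c/c!) / Σ_{k=0}^{c} a^k/k!
a^5/5! = 5.031853
Σ terms (k=0..5): 1.00000 + 3.59900 + 6.47640 + 7.76952 + 6.99063 + 5.03185 = 30.867403
B = 5.031853/30.867403 = 0.163015

Final: 0.163015


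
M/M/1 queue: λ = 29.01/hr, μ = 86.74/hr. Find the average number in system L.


ρ = λ/μ = 29.01/86.74 = 0.3344
L = ρ/(1−ρ) = 0.3344/(1 − 0.3344) = 0.3344/0.6656 = 0.5025

Final: 0.5025


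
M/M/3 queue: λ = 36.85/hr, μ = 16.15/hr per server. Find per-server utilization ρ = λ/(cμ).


ρ = λ/(cμ) = 36.85/(3·16.15) = 36.85/48.45 = 0.7606

Final: 0.7606


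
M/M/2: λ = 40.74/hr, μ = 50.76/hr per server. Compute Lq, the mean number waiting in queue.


a = λ/μ = 0.8026; ρ = a/2 = 0.4013
P₀ = 0.427246
Lq = P₀·a^c·ρ / (c!·(1−ρ)²) = 0.427246·0.64417·0.4013/(2·0.35844)
= 0.15406

Final: 0.15406


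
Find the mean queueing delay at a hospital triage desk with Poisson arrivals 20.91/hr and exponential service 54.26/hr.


ρ = 20.91/54.26 = 0.3854
Wq = ρ/(μ−λ) = 0.3854/(54.26 − 20.91) = 0.3854/33.35 = 0.01156 hr

Final: 0.01156 hr


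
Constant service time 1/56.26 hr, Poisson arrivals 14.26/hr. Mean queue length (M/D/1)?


ρ = 14.26/56.26 = 0.2535
M/D/1: Lq = ρ²/(2(1−ρ)) = 0.06425/(2·0.7465) = 0.04303

Final: 0.04303


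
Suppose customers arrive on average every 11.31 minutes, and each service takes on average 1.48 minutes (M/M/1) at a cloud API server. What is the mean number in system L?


λ = 60/11.31 = 5.3050 /hr
μ = 60/1.48 = 40.5405 /hr
ρ = λ/μ = 5.3050/40.5405 = 0.1309
L = ρ/(1−ρ) = 0.1309/0.8691 = 0.1506

Final: 0.1506


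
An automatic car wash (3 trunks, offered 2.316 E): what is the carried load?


B(3,2.316) = 0.256613 (Erlang-B)
Carried load = a(1 − B) = 2.316·(1 − 0.256613) = 2.316·0.743387 = 1.7217 E

Final: 1.7217 Erlangs


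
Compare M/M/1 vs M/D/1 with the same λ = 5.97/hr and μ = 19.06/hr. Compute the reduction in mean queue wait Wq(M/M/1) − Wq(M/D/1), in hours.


ρ = 5.97/19.06 = 0.3132
Wq(M/M/1) = ρ/(μ−λ) = 0.3132/13.09 = 0.02393 hr
Wq(M/D/1) = ρ/(2(μ−λ)) = 0.01196 hr
Savings = 0.02393 − 0.01196 = 0.01196 hr

Final: 0.01196 hr


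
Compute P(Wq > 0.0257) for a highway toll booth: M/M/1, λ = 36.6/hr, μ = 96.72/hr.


ρ = 36.6/96.72 = 0.3784
P(Wq > t) = ρ·e^{−(μ−λ)t} = 0.3784·e^{−1.5451}
= 0.3784·0.213294 = 0.080713

Final: 0.080713


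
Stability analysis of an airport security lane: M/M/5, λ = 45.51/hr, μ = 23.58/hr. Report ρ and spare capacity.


Total capacity cμ = 5·23.58 = 117.90/hr
ρ = λ/(cμ) = 45.51/117.90 = 0.3860
Stable ⇔ ρ < 1: YES
Spare capacity = cμ − λ = 117.90 − 45.51 = 72.39/hr

Final: ρ = 0.3860; stable; margin = 72.39/hr


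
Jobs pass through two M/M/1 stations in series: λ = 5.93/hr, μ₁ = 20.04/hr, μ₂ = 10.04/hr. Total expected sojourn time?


Each node sees arrival rate λ = 5.93/hr (tandem ⇒ throughput preserved).
W₁ = 1/(μ₁−λ) = 1/(20.04−5.93) = 0.07087 hr
W₂ = 1/(μ₂−λ) = 1/(10.04−5.93) = 0.24331 hr
W_total = W₁ + W₂ = 0.07087 + 0.24331 = 0.31418 hr

Final: 0.31418 hr


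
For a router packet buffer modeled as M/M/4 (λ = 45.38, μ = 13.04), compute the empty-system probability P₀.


a = λ/μ = 45.38/13.04 = 3.4801; ρ = a/c = 0.8700
Σ_{k=0}^{3} a^k/k! (terms k=0..3) = 1.00000 + 3.48006 + 6.05541 + 7.02440 = 17.55988
Tail: a^4/(4!(1−ρ)) = 146.67213/(24·0.1300) = 47.01585
P₀ = 1/(17.55988 + 47.01585) = 1/64.57572 = 0.015486

Final: 0.015486


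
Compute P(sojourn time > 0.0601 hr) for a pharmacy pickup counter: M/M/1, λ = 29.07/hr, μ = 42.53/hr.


W ~ Exponential(μ−λ) for M/M/1.
μ − λ = 42.53 − 29.07 = 13.4600
P(W > t) = e^{−(μ−λ)t} = e^{−0.8089} = 0.445327

Final: 0.445327


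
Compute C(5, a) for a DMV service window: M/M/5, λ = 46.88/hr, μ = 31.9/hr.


a = λ/μ = 1.4696; ρ = a/5 = 0.2939
P₀ = 0.229691 (from M/M/c formula)
C(c,a) = [a^c/(c!(1−ρ))]·P₀ = [6.85464/(120·0.7061)]·0.229691
= 0.08090·0.229691 = 0.018582

Final: 0.018582


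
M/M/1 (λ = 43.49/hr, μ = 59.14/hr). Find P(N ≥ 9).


ρ = 43.49/59.14 = 0.7354
P(N ≥ n) = ρ^n = 0.7354^9 = 0.062889

Final: 0.062889


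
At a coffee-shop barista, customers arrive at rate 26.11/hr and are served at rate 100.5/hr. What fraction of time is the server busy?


ρ = λ/μ = 26.11/100.5 = 0.2598

Final: 0.2598


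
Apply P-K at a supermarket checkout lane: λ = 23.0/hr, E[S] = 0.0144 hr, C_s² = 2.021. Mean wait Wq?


ρ = λ·E[S] = 23.0·0.0144 = 0.3312
E[S²] = E[S]²(1+C_s²) = 0.0144²·(1+2.021) = 0.0006264
Wq = λ·E[S²]/(2(1−ρ)) = 23.0·0.0006264/(2·0.6688) = 0.01077 hr

Final: 0.01077 hr


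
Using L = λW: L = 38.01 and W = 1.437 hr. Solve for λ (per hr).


λ = L/W = 38.01/1.437 = 26.4509 /hr

Final: 26.4509 /hr


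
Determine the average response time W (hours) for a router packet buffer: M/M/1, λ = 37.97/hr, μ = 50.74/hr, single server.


W = 1/(μ−λ) = 1/(50.74 − 37.97) = 1/12.77 = 0.07831 hr

Final: 0.07831 hr


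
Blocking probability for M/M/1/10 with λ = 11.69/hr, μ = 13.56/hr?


ρ = λ/μ = 11.69/13.56 = 0.8621
P_K = (1−ρ)ρ^K/(1−ρ^(K+1)) = (0.1379·0.226750)/(1 − 0.195480)
= 0.031270/0.804520 = 0.038868

Final: 0.038868


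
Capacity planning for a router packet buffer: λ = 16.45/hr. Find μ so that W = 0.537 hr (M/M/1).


W = 1/(μ−λ) ⇒ μ − λ = 1/W = 1/0.537 = 1.8622
μ = λ + 1/W = 16.45 + 1.8622 = 18.3122 per hr

Final: 18.3122 /hr


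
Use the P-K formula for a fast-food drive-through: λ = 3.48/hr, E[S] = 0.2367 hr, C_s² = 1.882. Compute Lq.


ρ = λ·E[S] = 3.48·0.2367 = 0.8237
Lq = ρ²(1+C_s²)/(2(1−ρ)) = 0.6785·(1+1.882)/(2·0.1763)
= 0.6785·2.8820/0.3526 = 5.54633

Final: 5.54633


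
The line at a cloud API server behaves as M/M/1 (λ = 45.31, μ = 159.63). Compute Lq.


ρ = 45.31/159.63 = 0.2838
Lq = ρ²/(1−ρ) = 0.08057/0.7162 = 0.1125

Final: 0.1125


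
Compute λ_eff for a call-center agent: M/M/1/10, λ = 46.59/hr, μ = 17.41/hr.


ρ = 2.6760; P_K = (1−ρ)ρ^10/(1−ρ^11) = 0.626327
λ_eff = λ(1 − P_K) = 46.59·(1 − 0.626327) = 46.59·0.373673 = 17.4094 /hr

Final: 17.4094 /hr


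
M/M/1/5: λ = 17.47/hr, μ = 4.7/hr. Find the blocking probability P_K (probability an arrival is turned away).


ρ = λ/μ = 17.47/4.7 = 3.7170
P_K = (1−ρ)ρ^K/(1−ρ^(K+1)) = (-2.7170·709.537307)/(1 − 2637.365266)
= -1927.827959/-2636.365266 = 0.731245

Final: 0.731245


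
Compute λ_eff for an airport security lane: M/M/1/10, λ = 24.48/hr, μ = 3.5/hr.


ρ = 6.9943; P_K = (1−ρ)ρ^10/(1−ρ^11) = 0.857026
λ_eff = λ(1 − P_K) = 24.48·(1 − 0.857026) = 24.48·0.142974 = 3.5000 /hr

Final: 3.5000 /hr


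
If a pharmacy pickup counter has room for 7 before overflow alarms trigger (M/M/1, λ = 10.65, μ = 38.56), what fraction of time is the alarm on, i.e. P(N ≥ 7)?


ρ = 10.65/38.56 = 0.2762
P(N ≥ n) = ρ^n = 0.2762^7 = 0.0001226

Final: 0.0001226


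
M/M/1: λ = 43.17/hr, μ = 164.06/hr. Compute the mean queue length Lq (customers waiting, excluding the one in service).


ρ = 43.17/164.06 = 0.2631
Lq = ρ²/(1−ρ) = 0.06924/0.7369 = 0.09397

Final: 0.09397


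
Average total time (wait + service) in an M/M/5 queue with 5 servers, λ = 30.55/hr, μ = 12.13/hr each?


a = 2.5185; ρ = 0.5037; P₀ = 0.078551
Lq = P₀·a^c·ρ/(c!(1−ρ)²) = 0.13565
Wq = Lq/λ = 0.13565/30.55 = 0.004440 hr
W = Wq + 1/μ = 0.004440 + 0.08244 = 0.08688 hr

Final: 0.08688 hr


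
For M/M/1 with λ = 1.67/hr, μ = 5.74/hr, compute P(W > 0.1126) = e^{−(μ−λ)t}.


W ~ Exponential(μ−λ) for M/M/1.
μ − λ = 5.74 − 1.67 = 4.0700
P(W > t) = e^{−(μ−λ)t} = e^{−0.4583} = 0.632369

Final: 0.632369


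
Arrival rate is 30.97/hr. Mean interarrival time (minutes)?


Mean interarrival time = 1/λ = 1/30.97 hour = 0.03229 hour
In minutes: 0.03229 × 60 = 1.9374 min

Final: 1.9374 min


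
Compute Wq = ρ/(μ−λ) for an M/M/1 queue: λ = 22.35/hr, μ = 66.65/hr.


ρ = 22.35/66.65 = 0.3353
Wq = ρ/(μ−λ) = 0.3353/(66.65 − 22.35) = 0.3353/44.30 = 0.007570 hr

Final: 0.007570 hr


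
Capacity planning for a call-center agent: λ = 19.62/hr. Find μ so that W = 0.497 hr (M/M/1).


W = 1/(μ−λ) ⇒ μ − λ = 1/W = 1/0.497 = 2.0121
μ = λ + 1/W = 19.62 + 2.0121 = 21.6321 per hr

Final: 21.6321 /hr


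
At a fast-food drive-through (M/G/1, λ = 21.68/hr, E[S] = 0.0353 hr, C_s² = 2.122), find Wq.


ρ = λ·E[S] = 21.68·0.0353 = 0.7653
E[S²] = E[S]²(1+C_s²) = 0.0353²·(1+2.122) = 0.003890
Wq = λ·E[S²]/(2(1−ρ)) = 21.68·0.003890/(2·0.2347) = 0.17968 hr

Final: 0.17968 hr


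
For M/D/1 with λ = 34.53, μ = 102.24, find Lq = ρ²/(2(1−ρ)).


ρ = 34.53/102.24 = 0.3377
M/D/1: Lq = ρ²/(2(1−ρ)) = 0.1141/(2·0.6623) = 0.08612

Final: 0.08612


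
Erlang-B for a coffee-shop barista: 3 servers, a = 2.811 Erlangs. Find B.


B(c,a) = (a^c/c!) / Σ_{k=0}^{c} a^k/k!
a^3/3! = 3.701956
Σ terms (k=0..3): 1.00000 + 2.81100 + 3.95086 + 3.70196 = 11.463817
B = 3.701956/11.463817 = 0.322925

Final: 0.322925


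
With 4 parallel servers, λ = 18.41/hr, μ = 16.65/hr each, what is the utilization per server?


ρ = λ/(cμ) = 18.41/(4·16.65) = 18.41/66.60 = 0.2764

Final: 0.2764


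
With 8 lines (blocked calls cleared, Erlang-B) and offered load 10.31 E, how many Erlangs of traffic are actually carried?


B(8,10.31) = 0.352597 (Erlang-B)
Carried load = a(1 − B) = 10.31·(1 − 0.352597) = 10.31·0.647403 = 6.6747 E

Final: 6.6747 Erlangs


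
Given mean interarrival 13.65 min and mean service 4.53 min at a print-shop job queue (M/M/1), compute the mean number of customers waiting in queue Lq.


λ = 60/13.65 = 4.3956 /hr
μ = 60/4.53 = 13.2450 /hr
ρ = λ/μ = 4.3956/13.2450 = 0.3319
Lq = ρ²/(1−ρ) = 0.1101/0.6681 = 0.1648

Final: 0.1648


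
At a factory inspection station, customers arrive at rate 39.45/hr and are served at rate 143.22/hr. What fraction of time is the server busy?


ρ = λ/μ = 39.45/143.22 = 0.2755

Final: 0.2755


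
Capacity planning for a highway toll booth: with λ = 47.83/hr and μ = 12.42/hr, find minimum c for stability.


Stability requires cμ > λ ⇔ c > λ/μ.
λ/μ = 47.83/12.42 = 3.8510
Minimum integer c = ⌊3.8510⌋ + 1 = 4
Check: 4·12.42 = 49.68 > 47.83, while 3·12.42 = 37.26 ≤ 47.83

Final: 4 servers


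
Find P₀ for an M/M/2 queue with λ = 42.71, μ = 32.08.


a = λ/μ = 42.71/32.08 = 1.3314; ρ = a/c = 0.6657
Σ_{k=0}^{1} a^k/k! (terms k=0..1) = 1.00000 + 1.33136 = 2.33136
Tail: a^2/(2!(1−ρ)) = 1.77252/(2·0.3343) = 2.65093
P₀ = 1/(2.33136 + 2.65093) = 1/4.98228 = 0.200711

Final: 0.200711


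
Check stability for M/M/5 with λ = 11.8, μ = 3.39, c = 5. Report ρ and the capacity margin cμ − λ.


Total capacity cμ = 5·3.39 = 16.95/hr
ρ = λ/(cμ) = 11.8/16.95 = 0.6962
Stable ⇔ ρ < 1: YES
Spare capacity = cμ − λ = 16.95 − 11.8 = 5.15/hr

Final: ρ = 0.6962; stable; margin = 5.15/hr


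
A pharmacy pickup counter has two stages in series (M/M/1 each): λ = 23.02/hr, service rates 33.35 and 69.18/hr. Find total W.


Each node sees arrival rate λ = 23.02/hr (tandem ⇒ throughput preserved).
W₁ = 1/(μ₁−λ) = 1/(33.35−23.02) = 0.09681 hr
W₂ = 1/(μ₂−λ) = 1/(69.18−23.02) = 0.02166 hr
W_total = W₁ + W₂ = 0.09681 + 0.02166 = 0.11847 hr

Final: 0.11847 hr


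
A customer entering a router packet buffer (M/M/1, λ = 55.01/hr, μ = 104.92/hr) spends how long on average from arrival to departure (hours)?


W = 1/(μ−λ) = 1/(104.92 − 55.01) = 1/49.91 = 0.02004 hr

Final: 0.02004 hr


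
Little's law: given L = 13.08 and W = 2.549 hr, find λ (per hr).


λ = L/W = 13.08/2.549 = 5.1314 /hr

Final: 5.1314 /hr


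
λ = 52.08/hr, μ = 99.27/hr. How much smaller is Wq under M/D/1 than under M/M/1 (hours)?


ρ = 52.08/99.27 = 0.5246
Wq(M/M/1) = ρ/(μ−λ) = 0.5246/47.19 = 0.01112 hr
Wq(M/D/1) = ρ/(2(μ−λ)) = 0.005559 hr
Savings = 0.01112 − 0.005559 = 0.005559 hr

Final: 0.005559 hr


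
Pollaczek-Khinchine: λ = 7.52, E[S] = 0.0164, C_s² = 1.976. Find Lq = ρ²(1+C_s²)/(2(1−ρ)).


ρ = λ·E[S] = 7.52·0.0164 = 0.1233
Lq = ρ²(1+C_s²)/(2(1−ρ)) = 0.01521·(1+1.976)/(2·0.8767)
= 0.01521·2.9760/1.7533 = 0.02582

Final: 0.02582


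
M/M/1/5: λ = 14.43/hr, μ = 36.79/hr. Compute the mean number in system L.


ρ = 14.43/36.79 = 0.3922
L = ρ[1 − (K+1)ρ^K + Kρ^(K+1)] / [(1−ρ)(1−ρ^(K+1))]
Numerator: 0.3922·(1 − 6·0.009283 + 5·0.003641) = 0.377521
Denominator: (0.6078)·(0.996359) = 0.605561
L = 0.377521/0.605561 = 0.6234

Final: 0.6234


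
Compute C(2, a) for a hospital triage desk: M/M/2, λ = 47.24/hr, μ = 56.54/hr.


a = λ/μ = 0.8355; ρ = a/2 = 0.4178
P₀ = 0.410679 (from M/M/c formula)
C(c,a) = [a^c/(c!(1−ρ))]·P₀ = [0.69808/(2·0.5822)]·0.410679
= 0.59948·0.410679 = 0.246193

Final: 0.246193


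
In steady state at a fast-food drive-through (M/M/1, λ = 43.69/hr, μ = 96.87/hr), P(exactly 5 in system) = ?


ρ = 43.69/96.87 = 0.4510
P_n = (1−ρ)·ρ^n = (1 − 0.4510)·0.4510^5 = 0.5490·0.018662 = 0.010245

Final: 0.010245


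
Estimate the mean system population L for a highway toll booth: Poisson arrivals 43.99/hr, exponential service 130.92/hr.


ρ = λ/μ = 43.99/130.92 = 0.3360
L = ρ/(1−ρ) = 0.3360/(1 − 0.3360) = 0.3360/0.6640 = 0.5060

Final: 0.5060


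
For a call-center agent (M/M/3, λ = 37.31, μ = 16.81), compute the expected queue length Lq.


a = λ/μ = 2.2195; ρ = a/3 = 0.7398
P₀ = 0.078820
Lq = P₀·a^c·ρ / (c!·(1−ρ)²) = 0.078820·10.93384·0.7398/(6·0.06768)
= 1.57002

Final: 1.57002


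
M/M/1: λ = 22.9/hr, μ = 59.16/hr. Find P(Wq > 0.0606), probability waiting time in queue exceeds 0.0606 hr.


ρ = 22.9/59.16 = 0.3871
P(Wq > t) = ρ·e^{−(μ−λ)t} = 0.3871·e^{−2.1974}
= 0.3871·0.111097 = 0.043004

Final: 0.043004


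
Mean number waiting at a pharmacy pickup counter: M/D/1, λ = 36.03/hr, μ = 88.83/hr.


ρ = 36.03/88.83 = 0.4056
M/D/1: Lq = ρ²/(2(1−ρ)) = 0.1645/(2·0.5944) = 0.13839

Final: 0.13839


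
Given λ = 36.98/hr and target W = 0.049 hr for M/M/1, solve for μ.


W = 1/(μ−λ) ⇒ μ − λ = 1/W = 1/0.049 = 20.4082
μ = λ + 1/W = 36.98 + 20.4082 = 57.3882 per hr

Final: 57.3882 /hr


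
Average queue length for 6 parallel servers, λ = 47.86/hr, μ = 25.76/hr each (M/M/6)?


a = λ/μ = 1.8579; ρ = a/6 = 0.3097
P₀ = 0.155850
Lq = P₀·a^c·ρ / (c!·(1−ρ)²) = 0.155850·41.13022·0.3097/(720·0.47658)
= 0.005785

Final: 0.005785


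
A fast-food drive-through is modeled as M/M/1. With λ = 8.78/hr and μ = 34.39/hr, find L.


ρ = λ/μ = 8.78/34.39 = 0.2553
L = ρ/(1−ρ) = 0.2553/(1 − 0.2553) = 0.2553/0.7447 = 0.3428

Final: 0.3428


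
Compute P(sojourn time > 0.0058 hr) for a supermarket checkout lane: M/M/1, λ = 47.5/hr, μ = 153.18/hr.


W ~ Exponential(μ−λ) for M/M/1.
μ − λ = 153.18 − 47.5 = 105.6800
P(W > t) = e^{−(μ−λ)t} = e^{−0.6129} = 0.541754

Final: 0.541754


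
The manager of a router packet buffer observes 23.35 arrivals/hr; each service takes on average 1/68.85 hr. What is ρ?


ρ = λ/μ = 23.35/68.85 = 0.3391

Final: 0.3391


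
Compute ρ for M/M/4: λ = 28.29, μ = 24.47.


ρ = λ/(cμ) = 28.29/(4·24.47) = 28.29/97.88 = 0.2890

Final: 0.2890


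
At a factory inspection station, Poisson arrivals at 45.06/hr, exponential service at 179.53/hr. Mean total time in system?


W = 1/(μ−λ) = 1/(179.53 − 45.06) = 1/134.47 = 0.007437 hr

Final: 0.007437 hr


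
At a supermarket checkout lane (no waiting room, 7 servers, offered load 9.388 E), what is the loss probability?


B(c,a) = (a^c/c!) / Σ_{k=0}^{c} a^k/k!
a^7/7! = 1275.208004
Σ terms (k=0..7): 1.00000 + 9.38800 + 44.06727 + 137.90118 + 323.65408 + 607.69289 + 950.83682 + 1275.20800 = 3349.748247
B = 1275.208004/3349.748247 = 0.380688

Final: 0.380688


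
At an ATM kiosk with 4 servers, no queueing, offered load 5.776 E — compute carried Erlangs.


B(4,5.776) = 0.454893 (Erlang-B)
Carried load = a(1 − B) = 5.776·(1 − 0.454893) = 5.776·0.545107 = 3.1485 E

Final: 3.1485 Erlangs


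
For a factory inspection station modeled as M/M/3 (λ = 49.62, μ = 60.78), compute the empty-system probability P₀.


a = λ/μ = 49.62/60.78 = 0.8164; ρ = a/c = 0.2721
Σ_{k=0}^{2} a^k/k! (terms k=0..2) = 1.00000 + 0.81639 + 0.33324 = 2.14963
Tail: a^3/(3!(1−ρ)) = 0.54411/(6·0.7279) = 0.12459
P₀ = 1/(2.14963 + 0.12459) = 1/2.27422 = 0.439711

Final: 0.439711


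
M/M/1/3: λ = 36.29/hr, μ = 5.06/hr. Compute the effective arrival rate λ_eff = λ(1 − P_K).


ρ = 7.1719; P_K = (1−ρ)ρ^3/(1−ρ^4) = 0.860893
λ_eff = λ(1 − P_K) = 36.29·(1 − 0.860893) = 36.29·0.139107 = 5.0482 /hr

Final: 5.0482 /hr


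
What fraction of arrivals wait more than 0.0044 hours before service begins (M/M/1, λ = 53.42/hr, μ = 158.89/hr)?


ρ = 53.42/158.89 = 0.3362
P(Wq > t) = ρ·e^{−(μ−λ)t} = 0.3362·e^{−0.4641}
= 0.3362·0.628721 = 0.211381

Final: 0.211381


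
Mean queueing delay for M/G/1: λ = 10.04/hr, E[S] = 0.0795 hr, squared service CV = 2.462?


ρ = λ·E[S] = 10.04·0.0795 = 0.7982
E[S²] = E[S]²(1+C_s²) = 0.0795²·(1+2.462) = 0.021881
Wq = λ·E[S²]/(2(1−ρ)) = 10.04·0.021881/(2·0.2018) = 0.54425 hr

Final: 0.54425 hr


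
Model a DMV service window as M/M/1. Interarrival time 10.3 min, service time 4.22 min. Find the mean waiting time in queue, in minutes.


λ = 60/10.3 = 5.8252 /hr
μ = 60/4.22 = 14.2180 /hr
ρ = λ/μ = 5.8252/14.2180 = 0.4097
Wq = ρ/(μ−λ) = 0.4097/(14.2180−5.8252) = 0.04882 hr
In minutes: 0.04882·60 = 2.929 min

Final: 2.929 min


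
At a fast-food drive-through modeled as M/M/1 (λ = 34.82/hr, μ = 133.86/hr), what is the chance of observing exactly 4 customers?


ρ = 34.82/133.86 = 0.2601
P_n = (1−ρ)·ρ^n = (1 − 0.2601)·0.2601^4 = 0.7399·0.004578 = 0.003387

Final: 0.003387


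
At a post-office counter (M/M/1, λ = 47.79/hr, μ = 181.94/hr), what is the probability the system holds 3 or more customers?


ρ = 47.79/181.94 = 0.2627
P(N ≥ n) = ρ^n = 0.2627^3 = 0.018123

Final: 0.018123


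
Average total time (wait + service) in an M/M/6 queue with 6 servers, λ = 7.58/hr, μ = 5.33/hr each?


a = 1.4221; ρ = 0.2370; P₀ = 0.241154
Lq = P₀·a^c·ρ/(c!(1−ρ)²) = 0.001128
Wq = Lq/λ = 0.001128/7.58 = 0.0001488 hr
W = Wq + 1/μ = 0.0001488 + 0.18762 = 0.18777 hr

Final: 0.18777 hr


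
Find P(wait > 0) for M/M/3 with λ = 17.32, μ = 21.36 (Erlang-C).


a = λ/μ = 0.8109; ρ = a/3 = 0.2703
P₀ = 0.442208 (from M/M/c formula)
C(c,a) = [a^c/(c!(1−ρ))]·P₀ = [0.53314/(6·0.7297)]·0.442208
= 0.12177·0.442208 = 0.053847

Final: 0.053847


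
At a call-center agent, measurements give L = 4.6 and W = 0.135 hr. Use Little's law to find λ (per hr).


λ = L/W = 4.6/0.135 = 34.0741 /hr

Final: 34.0741 /hr


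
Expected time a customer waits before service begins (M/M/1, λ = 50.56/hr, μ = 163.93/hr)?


ρ = 50.56/163.93 = 0.3084
Wq = ρ/(μ−λ) = 0.3084/(163.93 − 50.56) = 0.3084/113.37 = 0.002721 hr

Final: 0.002721 hr


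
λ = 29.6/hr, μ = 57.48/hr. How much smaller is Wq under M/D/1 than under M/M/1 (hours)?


ρ = 29.6/57.48 = 0.5150
Wq(M/M/1) = ρ/(μ−λ) = 0.5150/27.88 = 0.01847 hr
Wq(M/D/1) = ρ/(2(μ−λ)) = 0.009235 hr
Savings = 0.01847 − 0.009235 = 0.009235 hr

Final: 0.009235 hr


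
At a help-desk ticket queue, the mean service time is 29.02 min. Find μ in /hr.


μ = 1/(service time) in consistent units.
1 hour = 60 min, so μ = 60/29.02 = 2.0675 per hour

Final: 2.0675 /hr


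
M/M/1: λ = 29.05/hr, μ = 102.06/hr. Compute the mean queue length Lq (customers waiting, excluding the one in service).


ρ = 29.05/102.06 = 0.2846
Lq = ρ²/(1−ρ) = 0.08102/0.7154 = 0.1133

Final: 0.1133


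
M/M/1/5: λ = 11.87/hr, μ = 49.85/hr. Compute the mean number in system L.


ρ = 11.87/49.85 = 0.2381
L = ρ[1 − (K+1)ρ^K + Kρ^(K+1)] / [(1−ρ)(1−ρ^(K+1))]
Numerator: 0.2381·(1 − 6·0.0007655 + 5·0.0001823) = 0.237238
Denominator: (0.7619)·(0.999818) = 0.761747
L = 0.237238/0.761747 = 0.3114

Final: 0.3114


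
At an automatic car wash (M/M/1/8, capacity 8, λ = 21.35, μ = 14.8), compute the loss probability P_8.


ρ = λ/μ = 21.35/14.8 = 1.4426
P_K = (1−ρ)ρ^K/(1−ρ^(K+1)) = (-0.4426·18.753801)/(1 − 27.053626)
= -8.299824/-26.053626 = 0.318567

Final: 0.318567


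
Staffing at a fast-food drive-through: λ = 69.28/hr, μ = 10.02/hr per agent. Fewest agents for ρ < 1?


Stability requires cμ > λ ⇔ c > λ/μ.
λ/μ = 69.28/10.02 = 6.9142
Minimum integer c = ⌊6.9142⌋ + 1 = 7
Check: 7·10.02 = 70.14 > 69.28, while 6·10.02 = 60.12 ≤ 69.28

Final: 7 servers


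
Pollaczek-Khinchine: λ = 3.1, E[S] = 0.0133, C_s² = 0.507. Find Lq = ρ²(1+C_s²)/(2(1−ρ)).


ρ = λ·E[S] = 3.1·0.0133 = 0.04123
Lq = ρ²(1+C_s²)/(2(1−ρ)) = 0.001700·(1+0.507)/(2·0.9588)
= 0.001700·1.5070/1.9175 = 0.001336

Final: 0.001336


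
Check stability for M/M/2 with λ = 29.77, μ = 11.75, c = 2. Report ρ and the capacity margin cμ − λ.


Total capacity cμ = 2·11.75 = 23.50/hr
ρ = λ/(cμ) = 29.77/23.50 = 1.2668
Stable ⇔ ρ < 1: NO
Spare capacity = cμ − λ = 23.50 − 29.77 = -6.27/hr

Final: ρ = 1.2668; unstable; margin = -6.27/hr


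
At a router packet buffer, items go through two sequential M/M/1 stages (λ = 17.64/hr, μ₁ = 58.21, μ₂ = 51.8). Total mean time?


Each node sees arrival rate λ = 17.64/hr (tandem ⇒ throughput preserved).
W₁ = 1/(μ₁−λ) = 1/(58.21−17.64) = 0.02465 hr
W₂ = 1/(μ₂−λ) = 1/(51.8−17.64) = 0.02927 hr
W_total = W₁ + W₂ = 0.02465 + 0.02927 = 0.05392 hr

Final: 0.05392 hr


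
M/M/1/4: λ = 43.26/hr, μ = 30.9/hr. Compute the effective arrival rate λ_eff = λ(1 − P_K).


ρ = 1.4000; P_K = (1−ρ)ρ^4/(1−ρ^5) = 0.350972
λ_eff = λ(1 − P_K) = 43.26·(1 − 0.350972) = 43.26·0.649028 = 28.0769 /hr

Final: 28.0769 /hr


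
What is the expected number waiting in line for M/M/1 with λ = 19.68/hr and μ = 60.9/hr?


ρ = 19.68/60.9 = 0.3232
Lq = ρ²/(1−ρ) = 0.1044/0.6768 = 0.1543

Final: 0.1543


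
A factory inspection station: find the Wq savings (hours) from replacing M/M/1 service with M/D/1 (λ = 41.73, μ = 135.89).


ρ = 41.73/135.89 = 0.3071
Wq(M/M/1) = ρ/(μ−λ) = 0.3071/94.16 = 0.003261 hr
Wq(M/D/1) = ρ/(2(μ−λ)) = 0.001631 hr
Savings = 0.003261 − 0.001631 = 0.001631 hr

Final: 0.001631 hr


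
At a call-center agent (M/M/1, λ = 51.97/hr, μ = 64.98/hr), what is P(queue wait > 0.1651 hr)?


ρ = 51.97/64.98 = 0.7998
P(Wq > t) = ρ·e^{−(μ−λ)t} = 0.7998·e^{−2.1480}
= 0.7998·0.116723 = 0.093353

Final: 0.093353


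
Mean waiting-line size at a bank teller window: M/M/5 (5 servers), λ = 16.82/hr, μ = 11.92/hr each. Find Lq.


a = λ/μ = 1.4111; ρ = a/5 = 0.2822
P₀ = 0.243602
Lq = P₀·a^c·ρ / (c!·(1−ρ)²) = 0.243602·5.59434·0.2822/(120·0.51522)
= 0.006221

Final: 0.006221


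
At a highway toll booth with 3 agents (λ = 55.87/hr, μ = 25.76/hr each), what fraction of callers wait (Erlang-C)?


a = λ/μ = 2.1689; ρ = a/3 = 0.7230
P₀ = 0.085775 (from M/M/c formula)
C(c,a) = [a^c/(c!(1−ρ))]·P₀ = [10.20231/(6·0.2770)]·0.085775
= 6.13759·0.085775 = 0.526450

Final: 0.526450
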